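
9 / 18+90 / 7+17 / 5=16.76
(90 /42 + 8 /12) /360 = 59 /7560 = 0.01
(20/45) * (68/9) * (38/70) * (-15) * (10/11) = -51680/2079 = -24.86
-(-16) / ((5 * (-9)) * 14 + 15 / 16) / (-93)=256 / 936045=0.00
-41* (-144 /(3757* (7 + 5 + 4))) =369 /3757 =0.10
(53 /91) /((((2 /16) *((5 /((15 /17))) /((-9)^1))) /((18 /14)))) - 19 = -308783 /10829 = -28.51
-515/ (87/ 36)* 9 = -1917.93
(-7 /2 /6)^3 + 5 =8297 /1728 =4.80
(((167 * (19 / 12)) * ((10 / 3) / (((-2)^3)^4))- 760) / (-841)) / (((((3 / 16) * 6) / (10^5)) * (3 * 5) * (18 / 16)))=1207271875 / 253692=4758.81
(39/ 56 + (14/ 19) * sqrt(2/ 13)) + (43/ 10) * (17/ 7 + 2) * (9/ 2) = 14 * sqrt(26)/ 247 + 24189/ 280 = 86.68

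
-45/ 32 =-1.41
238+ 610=848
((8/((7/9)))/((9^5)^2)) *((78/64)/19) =13/68702566716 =0.00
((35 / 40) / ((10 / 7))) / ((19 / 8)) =49 / 190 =0.26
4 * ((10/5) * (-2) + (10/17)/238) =-15.99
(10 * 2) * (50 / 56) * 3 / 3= 17.86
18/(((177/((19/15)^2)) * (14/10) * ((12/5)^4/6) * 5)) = 9025/2140992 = 0.00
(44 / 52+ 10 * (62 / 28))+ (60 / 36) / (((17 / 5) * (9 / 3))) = 322351 / 13923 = 23.15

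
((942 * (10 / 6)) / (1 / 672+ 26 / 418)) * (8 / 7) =50400768 / 1789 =28172.59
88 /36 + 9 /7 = 235 /63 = 3.73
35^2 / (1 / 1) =1225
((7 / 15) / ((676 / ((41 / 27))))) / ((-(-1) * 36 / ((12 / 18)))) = 287 / 14784120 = 0.00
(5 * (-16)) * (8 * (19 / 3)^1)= -4053.33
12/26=6/13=0.46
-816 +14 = -802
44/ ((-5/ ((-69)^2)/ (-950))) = 39801960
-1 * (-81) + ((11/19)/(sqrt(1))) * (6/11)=1545/19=81.32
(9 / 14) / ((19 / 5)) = 45 / 266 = 0.17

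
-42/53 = -0.79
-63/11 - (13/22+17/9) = -1625/198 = -8.21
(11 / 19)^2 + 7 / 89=13296 / 32129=0.41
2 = 2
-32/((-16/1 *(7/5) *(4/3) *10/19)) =57/28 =2.04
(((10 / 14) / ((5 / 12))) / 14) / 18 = 1 / 147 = 0.01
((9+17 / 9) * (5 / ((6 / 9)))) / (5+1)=245 / 18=13.61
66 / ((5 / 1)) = 66 / 5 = 13.20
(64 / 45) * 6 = 128 / 15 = 8.53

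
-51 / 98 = -0.52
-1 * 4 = -4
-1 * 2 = -2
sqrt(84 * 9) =6 * sqrt(21) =27.50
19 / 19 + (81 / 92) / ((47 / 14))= 2729 / 2162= 1.26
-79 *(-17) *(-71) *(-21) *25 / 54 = 16686775 / 18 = 927043.06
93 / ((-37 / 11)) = -1023 / 37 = -27.65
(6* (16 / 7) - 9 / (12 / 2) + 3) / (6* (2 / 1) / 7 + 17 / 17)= 213 / 38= 5.61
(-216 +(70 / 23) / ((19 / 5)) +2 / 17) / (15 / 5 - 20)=1597840 / 126293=12.65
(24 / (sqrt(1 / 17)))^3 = 235008*sqrt(17) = 968962.81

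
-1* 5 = -5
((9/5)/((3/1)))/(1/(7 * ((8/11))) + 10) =168/2855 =0.06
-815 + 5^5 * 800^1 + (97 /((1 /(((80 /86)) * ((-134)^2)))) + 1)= 177134278 /43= 4119401.81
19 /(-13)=-19 /13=-1.46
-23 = -23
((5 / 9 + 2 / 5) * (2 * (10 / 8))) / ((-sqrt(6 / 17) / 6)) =-43 * sqrt(102) / 18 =-24.13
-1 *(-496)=496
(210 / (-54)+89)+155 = 2161 / 9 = 240.11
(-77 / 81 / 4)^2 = 5929 / 104976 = 0.06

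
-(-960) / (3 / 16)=5120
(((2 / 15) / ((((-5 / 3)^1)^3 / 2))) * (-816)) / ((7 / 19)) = 558144 / 4375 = 127.58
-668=-668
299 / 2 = 149.50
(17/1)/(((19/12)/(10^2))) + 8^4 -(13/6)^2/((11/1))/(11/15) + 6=142770721/27588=5175.10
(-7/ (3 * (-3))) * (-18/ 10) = -7/ 5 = -1.40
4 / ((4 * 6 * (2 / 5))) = 5 / 12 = 0.42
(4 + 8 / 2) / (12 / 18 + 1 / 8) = 192 / 19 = 10.11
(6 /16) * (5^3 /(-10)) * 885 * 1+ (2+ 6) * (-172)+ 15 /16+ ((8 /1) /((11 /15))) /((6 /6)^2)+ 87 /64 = -3879907 /704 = -5511.23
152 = 152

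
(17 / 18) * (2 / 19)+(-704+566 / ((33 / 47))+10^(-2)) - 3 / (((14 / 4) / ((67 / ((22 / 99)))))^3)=-123719693149817 / 64518300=-1917590.72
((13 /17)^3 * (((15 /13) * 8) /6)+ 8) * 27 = 1152468 /4913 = 234.58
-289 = -289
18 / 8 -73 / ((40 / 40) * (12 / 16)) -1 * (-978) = 10595 / 12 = 882.92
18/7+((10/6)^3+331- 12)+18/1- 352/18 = 61358/189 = 324.65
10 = 10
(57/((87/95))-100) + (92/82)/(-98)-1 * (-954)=53380472/58261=916.23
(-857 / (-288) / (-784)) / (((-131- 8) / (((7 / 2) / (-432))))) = -857 / 3873816576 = -0.00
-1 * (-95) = 95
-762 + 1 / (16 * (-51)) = -621793 / 816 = -762.00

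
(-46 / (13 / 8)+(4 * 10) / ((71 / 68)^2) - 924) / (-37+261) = -15000775 / 3669848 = -4.09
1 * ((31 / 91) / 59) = 31 / 5369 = 0.01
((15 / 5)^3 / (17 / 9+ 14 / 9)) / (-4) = -243 / 124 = -1.96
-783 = -783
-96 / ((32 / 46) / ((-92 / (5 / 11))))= 139656 / 5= 27931.20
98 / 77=14 / 11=1.27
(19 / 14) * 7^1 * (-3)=-57 / 2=-28.50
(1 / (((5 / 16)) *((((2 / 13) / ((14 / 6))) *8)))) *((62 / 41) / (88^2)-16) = -77046697 / 793760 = -97.07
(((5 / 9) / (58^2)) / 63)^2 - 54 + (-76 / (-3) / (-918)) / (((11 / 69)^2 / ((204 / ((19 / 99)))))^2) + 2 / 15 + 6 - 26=-2018768562521226293507761 / 41820292654343280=-48272463.78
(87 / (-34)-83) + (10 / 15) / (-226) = -85.56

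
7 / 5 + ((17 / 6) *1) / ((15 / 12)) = 11 / 3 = 3.67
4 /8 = 1 /2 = 0.50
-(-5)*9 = 45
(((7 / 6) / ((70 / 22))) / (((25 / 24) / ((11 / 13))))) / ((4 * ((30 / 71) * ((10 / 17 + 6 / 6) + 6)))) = 146047 / 6288750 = 0.02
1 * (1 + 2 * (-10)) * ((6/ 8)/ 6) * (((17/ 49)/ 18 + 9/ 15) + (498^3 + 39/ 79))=-293326733.64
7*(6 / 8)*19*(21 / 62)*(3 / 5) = 25137 / 1240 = 20.27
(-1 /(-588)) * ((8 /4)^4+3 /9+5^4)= 481 /441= 1.09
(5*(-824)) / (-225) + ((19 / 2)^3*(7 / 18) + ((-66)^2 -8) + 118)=3468769 / 720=4817.73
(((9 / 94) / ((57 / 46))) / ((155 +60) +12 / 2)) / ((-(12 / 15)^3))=-8625 / 12630592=-0.00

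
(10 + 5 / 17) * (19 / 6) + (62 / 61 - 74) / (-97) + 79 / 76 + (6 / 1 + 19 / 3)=1071564763 / 22934292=46.72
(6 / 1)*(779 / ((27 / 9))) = 1558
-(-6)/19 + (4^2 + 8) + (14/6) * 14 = 3248/57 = 56.98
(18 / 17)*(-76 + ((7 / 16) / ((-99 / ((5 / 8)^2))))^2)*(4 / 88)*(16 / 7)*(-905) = 706858454685655 / 93421633536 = 7566.33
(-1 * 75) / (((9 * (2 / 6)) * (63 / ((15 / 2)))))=-125 / 42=-2.98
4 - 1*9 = -5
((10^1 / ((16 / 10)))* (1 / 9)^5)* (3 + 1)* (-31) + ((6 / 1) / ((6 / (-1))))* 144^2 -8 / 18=-1224467083 / 59049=-20736.46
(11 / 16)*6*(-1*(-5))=165 / 8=20.62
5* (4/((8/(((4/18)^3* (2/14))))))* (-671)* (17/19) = -2.35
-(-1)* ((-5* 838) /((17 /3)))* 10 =-125700 /17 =-7394.12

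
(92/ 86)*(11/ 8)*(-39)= -9867/ 172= -57.37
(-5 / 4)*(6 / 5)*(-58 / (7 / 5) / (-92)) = -435 / 644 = -0.68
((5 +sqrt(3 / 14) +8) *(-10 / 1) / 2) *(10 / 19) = -35.43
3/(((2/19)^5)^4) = 112769920372637874580066803/1048576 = 107545776722562670307.22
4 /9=0.44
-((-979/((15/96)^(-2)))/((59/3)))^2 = -5391230625/3650093056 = -1.48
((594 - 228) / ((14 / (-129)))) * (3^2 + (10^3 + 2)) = -23866677 / 7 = -3409525.29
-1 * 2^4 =-16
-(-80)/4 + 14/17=354/17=20.82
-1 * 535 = -535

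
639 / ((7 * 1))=639 / 7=91.29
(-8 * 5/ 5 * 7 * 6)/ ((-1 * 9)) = 112/ 3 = 37.33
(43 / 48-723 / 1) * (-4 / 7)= 34661 / 84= 412.63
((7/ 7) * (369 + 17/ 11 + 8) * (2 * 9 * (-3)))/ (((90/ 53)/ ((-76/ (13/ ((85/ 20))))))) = 213850548/ 715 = 299091.68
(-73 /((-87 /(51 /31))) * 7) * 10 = 86870 /899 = 96.63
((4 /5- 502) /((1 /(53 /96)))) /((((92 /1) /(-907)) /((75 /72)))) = 301164815 /105984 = 2841.61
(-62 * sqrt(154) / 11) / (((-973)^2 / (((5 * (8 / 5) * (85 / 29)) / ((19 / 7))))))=-42160 * sqrt(154) / 819732067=-0.00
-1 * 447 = -447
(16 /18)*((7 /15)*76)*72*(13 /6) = 221312 /45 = 4918.04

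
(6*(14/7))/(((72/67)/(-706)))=-23651/3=-7883.67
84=84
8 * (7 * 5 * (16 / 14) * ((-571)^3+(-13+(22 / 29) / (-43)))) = -74289046960000 / 1247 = -59574215685.65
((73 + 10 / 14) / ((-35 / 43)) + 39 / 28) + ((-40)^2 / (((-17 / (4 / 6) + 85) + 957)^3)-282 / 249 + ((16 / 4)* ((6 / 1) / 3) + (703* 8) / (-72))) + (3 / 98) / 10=-160.41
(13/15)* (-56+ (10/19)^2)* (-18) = 1569048/1805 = 869.28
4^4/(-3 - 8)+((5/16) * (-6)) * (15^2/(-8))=20741/704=29.46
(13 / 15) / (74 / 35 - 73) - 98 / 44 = -366709 / 163746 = -2.24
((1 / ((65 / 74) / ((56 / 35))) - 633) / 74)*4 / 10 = -3.41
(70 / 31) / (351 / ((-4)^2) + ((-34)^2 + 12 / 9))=672 / 350951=0.00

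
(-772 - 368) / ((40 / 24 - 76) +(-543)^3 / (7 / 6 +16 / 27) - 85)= 81225 / 6484183136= 0.00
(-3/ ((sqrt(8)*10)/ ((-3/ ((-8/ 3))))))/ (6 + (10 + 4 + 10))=-9*sqrt(2)/ 3200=-0.00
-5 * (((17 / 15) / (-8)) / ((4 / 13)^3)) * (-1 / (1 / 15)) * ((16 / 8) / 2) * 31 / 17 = -665.11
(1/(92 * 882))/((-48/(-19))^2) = 361/186955776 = 0.00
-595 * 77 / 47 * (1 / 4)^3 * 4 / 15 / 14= -1309 / 4512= -0.29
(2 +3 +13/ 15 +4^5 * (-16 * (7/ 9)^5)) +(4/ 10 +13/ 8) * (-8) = -275976061/ 59049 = -4673.68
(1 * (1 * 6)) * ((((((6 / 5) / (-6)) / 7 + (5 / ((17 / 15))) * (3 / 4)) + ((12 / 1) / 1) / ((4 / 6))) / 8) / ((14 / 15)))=455823 / 26656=17.10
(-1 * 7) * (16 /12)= -28 /3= -9.33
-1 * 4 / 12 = -1 / 3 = -0.33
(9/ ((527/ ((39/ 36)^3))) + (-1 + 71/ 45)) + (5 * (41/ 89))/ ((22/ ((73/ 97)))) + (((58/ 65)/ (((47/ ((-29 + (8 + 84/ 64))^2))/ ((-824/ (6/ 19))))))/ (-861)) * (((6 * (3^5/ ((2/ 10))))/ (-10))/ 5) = -11737452438918487811/ 3610626755186880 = -3250.81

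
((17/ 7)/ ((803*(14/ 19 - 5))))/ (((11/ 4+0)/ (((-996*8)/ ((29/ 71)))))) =243640192/ 48413673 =5.03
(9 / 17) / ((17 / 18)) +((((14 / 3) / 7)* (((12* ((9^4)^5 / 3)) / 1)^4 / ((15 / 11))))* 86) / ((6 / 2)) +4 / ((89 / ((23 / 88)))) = 221772973048083315619800134762001581977185454397003246290912878956760856652729760070927 / 2829310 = 78384119466613172688676790000000000000000000000000000000000000000000000000000000.00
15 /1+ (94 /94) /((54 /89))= 16.65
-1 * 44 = -44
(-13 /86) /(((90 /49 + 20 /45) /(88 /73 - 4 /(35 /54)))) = 2597868 /7894585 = 0.33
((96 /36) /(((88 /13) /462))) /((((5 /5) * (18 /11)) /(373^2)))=139268129 /9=15474236.56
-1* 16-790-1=-807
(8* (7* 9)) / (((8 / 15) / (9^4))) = 6200145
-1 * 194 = -194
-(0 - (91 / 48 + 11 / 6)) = 179 / 48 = 3.73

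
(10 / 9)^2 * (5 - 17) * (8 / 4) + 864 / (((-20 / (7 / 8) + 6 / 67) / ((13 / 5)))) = -92471408 / 720765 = -128.30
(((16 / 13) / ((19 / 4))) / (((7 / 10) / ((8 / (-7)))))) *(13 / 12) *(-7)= 1280 / 399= 3.21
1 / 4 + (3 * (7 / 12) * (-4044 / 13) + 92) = -23511 / 52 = -452.13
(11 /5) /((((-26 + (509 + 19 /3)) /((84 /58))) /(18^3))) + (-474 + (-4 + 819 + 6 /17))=343160041 /904655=379.33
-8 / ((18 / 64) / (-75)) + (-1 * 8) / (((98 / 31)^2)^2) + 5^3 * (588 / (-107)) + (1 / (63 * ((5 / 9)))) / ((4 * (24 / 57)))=428236843457477 / 296080179360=1446.35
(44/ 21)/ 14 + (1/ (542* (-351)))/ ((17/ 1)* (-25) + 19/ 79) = 46814247919/ 312804267048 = 0.15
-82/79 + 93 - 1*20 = 5685/79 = 71.96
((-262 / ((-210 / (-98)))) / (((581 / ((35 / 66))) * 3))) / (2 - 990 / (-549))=-55937 / 5719032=-0.01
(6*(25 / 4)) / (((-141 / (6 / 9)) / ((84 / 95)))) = -140 / 893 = -0.16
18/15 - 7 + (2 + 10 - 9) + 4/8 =-23/10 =-2.30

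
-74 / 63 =-1.17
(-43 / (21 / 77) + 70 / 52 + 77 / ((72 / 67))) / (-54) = 79249 / 50544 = 1.57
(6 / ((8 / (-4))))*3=-9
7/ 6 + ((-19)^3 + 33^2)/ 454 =-15721/ 1362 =-11.54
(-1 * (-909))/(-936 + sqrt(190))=-425412/437953 - 909 * sqrt(190)/875906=-0.99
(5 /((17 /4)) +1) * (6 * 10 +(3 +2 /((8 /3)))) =555 /4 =138.75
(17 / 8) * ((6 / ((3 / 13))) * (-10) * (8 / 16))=-1105 / 4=-276.25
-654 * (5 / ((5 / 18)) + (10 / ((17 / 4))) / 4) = -206664 / 17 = -12156.71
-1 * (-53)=53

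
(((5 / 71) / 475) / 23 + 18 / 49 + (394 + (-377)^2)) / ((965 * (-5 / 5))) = -1083407767124 / 7335558475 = -147.69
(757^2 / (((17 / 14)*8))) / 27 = 4011343 / 1836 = 2184.83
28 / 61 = 0.46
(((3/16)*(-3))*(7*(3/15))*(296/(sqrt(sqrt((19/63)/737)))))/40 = -2331*19^(3/4)*sqrt(3)*5159^(1/4)/7600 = -40.97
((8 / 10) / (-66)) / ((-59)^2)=-0.00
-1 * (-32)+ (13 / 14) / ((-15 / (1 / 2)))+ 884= 384707 / 420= 915.97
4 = 4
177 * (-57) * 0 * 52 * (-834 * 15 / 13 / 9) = 0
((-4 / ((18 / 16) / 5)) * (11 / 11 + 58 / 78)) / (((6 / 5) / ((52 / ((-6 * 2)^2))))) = -6800 / 729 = -9.33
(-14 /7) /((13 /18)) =-36 /13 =-2.77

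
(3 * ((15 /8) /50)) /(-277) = -9 /22160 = -0.00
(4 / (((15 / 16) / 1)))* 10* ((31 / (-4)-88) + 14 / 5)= -59488 / 15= -3965.87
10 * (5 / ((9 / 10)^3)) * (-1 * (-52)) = 2600000 / 729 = 3566.53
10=10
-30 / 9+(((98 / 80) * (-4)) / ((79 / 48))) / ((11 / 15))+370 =362.61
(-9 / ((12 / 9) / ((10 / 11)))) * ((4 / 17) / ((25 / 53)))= -2862 / 935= -3.06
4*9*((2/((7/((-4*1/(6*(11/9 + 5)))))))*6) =-324/49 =-6.61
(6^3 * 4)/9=96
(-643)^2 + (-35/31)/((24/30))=51267501/124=413447.59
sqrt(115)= 10.72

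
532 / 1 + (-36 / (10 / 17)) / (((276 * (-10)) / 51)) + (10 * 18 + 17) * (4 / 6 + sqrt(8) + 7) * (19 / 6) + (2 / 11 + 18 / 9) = 3743 * sqrt(2) / 3 + 1210916549 / 227700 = 7082.50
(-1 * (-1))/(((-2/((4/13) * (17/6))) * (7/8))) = -136/273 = -0.50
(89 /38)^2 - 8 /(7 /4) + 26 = 272047 /10108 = 26.91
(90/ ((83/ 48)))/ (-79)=-4320/ 6557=-0.66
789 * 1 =789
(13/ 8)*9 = 117/ 8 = 14.62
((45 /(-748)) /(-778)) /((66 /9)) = 135 /12802768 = 0.00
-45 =-45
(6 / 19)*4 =24 / 19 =1.26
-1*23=-23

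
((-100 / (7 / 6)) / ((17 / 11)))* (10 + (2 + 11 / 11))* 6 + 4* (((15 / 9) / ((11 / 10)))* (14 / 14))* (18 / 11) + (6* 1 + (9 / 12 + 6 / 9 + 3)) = -743976125 / 172788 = -4305.72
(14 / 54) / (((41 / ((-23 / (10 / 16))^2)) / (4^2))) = 137.01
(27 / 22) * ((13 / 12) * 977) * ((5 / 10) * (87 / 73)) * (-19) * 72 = -1700574993 / 1606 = -1058888.54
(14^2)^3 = 7529536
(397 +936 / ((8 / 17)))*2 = 4772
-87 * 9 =-783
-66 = -66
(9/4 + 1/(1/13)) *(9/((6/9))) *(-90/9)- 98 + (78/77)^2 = -51125147/23716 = -2155.72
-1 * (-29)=29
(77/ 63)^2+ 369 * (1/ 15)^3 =16232/ 10125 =1.60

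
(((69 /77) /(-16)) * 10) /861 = -115 /176792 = -0.00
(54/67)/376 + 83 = 1045495/12596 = 83.00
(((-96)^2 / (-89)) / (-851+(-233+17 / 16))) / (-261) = -16384 / 44720987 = -0.00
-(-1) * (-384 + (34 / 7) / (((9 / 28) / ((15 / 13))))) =-14296 / 39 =-366.56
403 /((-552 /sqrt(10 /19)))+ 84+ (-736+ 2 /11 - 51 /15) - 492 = -63097 /55 - 403 * sqrt(190) /10488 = -1147.75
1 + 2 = 3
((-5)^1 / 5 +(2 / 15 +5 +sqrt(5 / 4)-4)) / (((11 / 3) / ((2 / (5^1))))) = 4 / 275 +3 * sqrt(5) / 55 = 0.14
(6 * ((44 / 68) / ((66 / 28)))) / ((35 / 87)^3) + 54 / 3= 4508262 / 104125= 43.30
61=61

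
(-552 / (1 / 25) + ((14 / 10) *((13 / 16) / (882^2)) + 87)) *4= -121916249267 / 2222640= -54852.00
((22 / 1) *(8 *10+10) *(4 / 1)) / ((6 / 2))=2640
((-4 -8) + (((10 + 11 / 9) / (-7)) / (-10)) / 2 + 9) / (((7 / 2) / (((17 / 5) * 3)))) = -62543 / 7350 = -8.51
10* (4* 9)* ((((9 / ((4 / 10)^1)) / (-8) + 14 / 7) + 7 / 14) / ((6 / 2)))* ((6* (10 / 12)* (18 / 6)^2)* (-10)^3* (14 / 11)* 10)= 236250000 / 11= 21477272.73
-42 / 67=-0.63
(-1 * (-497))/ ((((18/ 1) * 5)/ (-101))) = -50197/ 90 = -557.74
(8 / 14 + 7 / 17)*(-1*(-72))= 8424 / 119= 70.79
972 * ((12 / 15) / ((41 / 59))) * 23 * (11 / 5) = 58036176 / 1025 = 56620.66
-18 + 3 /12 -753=-770.75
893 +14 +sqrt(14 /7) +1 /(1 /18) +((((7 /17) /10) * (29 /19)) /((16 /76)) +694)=sqrt(2) +1101123 /680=1620.71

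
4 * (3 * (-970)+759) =-8604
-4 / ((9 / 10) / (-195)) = 2600 / 3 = 866.67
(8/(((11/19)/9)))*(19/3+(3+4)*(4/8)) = 13452/11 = 1222.91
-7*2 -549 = -563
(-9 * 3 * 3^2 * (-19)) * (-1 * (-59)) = 272403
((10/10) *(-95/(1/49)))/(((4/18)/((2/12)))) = -13965/4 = -3491.25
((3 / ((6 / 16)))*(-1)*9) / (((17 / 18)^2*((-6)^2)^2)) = -18 / 289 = -0.06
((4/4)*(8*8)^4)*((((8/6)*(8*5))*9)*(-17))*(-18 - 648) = 91176786984960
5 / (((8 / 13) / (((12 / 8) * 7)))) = 1365 / 16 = 85.31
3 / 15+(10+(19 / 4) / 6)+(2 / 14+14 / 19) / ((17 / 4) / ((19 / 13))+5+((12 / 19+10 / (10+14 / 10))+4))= 11.06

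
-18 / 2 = -9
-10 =-10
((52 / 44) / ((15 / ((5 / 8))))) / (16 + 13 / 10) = 0.00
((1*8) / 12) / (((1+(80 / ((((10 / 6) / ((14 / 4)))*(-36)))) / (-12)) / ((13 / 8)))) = 39 / 50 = 0.78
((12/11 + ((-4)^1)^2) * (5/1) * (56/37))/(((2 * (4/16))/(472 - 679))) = -21792960/407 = -53545.36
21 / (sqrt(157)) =21*sqrt(157) / 157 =1.68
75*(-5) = -375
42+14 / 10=217 / 5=43.40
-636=-636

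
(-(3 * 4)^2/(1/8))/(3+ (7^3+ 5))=-128/39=-3.28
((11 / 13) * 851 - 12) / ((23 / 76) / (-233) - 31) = -163002140 / 7136623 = -22.84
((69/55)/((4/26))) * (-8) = -3588/55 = -65.24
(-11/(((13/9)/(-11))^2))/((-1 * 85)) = 107811/14365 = 7.51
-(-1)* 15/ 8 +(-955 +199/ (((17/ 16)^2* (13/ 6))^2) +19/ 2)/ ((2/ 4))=-205808737073/ 112920392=-1822.60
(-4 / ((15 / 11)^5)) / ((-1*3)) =644204 / 2278125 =0.28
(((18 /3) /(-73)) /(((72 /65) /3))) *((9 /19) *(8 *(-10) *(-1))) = -11700 /1387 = -8.44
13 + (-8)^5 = -32755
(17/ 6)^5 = 1419857/ 7776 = 182.59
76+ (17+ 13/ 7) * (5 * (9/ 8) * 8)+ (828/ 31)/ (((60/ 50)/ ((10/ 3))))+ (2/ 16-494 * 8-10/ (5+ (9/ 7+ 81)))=-3132473509/ 1060696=-2953.22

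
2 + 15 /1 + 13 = 30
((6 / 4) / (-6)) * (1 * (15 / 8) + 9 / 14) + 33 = 7251 / 224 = 32.37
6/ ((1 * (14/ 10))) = 30/ 7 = 4.29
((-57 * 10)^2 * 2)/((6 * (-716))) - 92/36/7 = -1709842/11277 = -151.62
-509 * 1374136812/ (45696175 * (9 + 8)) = -900.37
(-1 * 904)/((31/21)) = -18984/31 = -612.39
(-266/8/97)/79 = -133/30652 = -0.00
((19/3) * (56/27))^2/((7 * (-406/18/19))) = -438976/21141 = -20.76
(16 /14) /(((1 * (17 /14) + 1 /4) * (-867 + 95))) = -0.00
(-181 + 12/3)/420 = -59/140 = -0.42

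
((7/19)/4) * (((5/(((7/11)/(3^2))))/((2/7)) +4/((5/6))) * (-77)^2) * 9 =942408621/760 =1240011.34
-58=-58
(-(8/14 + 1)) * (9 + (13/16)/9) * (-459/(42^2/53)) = 1853357/9408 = 197.00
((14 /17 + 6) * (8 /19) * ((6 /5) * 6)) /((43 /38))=66816 /3655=18.28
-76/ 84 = -19/ 21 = -0.90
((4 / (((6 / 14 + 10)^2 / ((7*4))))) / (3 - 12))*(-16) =1.83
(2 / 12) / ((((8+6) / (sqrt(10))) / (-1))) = -sqrt(10) / 84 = -0.04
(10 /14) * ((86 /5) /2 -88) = -397 /7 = -56.71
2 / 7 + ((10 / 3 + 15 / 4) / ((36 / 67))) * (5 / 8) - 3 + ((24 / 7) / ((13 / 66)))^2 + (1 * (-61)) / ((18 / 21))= 6792689987 / 28619136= 237.35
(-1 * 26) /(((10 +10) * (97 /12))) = -78 /485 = -0.16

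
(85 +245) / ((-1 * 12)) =-27.50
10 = 10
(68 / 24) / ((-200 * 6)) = -17 / 7200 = -0.00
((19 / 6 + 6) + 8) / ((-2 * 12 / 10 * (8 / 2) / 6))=-515 / 48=-10.73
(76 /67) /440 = 19 /7370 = 0.00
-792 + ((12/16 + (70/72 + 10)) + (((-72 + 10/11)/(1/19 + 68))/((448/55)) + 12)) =-768.41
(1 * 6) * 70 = 420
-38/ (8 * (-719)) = 19/ 2876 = 0.01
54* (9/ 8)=243/ 4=60.75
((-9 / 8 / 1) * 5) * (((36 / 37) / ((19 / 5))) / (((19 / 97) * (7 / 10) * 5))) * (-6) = 1178550 / 93499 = 12.60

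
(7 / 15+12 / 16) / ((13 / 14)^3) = 50078 / 32955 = 1.52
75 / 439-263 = -115382 / 439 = -262.83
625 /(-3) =-625 /3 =-208.33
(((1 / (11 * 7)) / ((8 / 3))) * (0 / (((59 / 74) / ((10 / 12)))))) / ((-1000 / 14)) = 0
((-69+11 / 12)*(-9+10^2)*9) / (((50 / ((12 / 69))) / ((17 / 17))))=-223041 / 1150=-193.95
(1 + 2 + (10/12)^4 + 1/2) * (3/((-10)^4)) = 5161/4320000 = 0.00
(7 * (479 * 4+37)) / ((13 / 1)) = 13671 / 13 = 1051.62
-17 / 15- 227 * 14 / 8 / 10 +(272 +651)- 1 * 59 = 98777 / 120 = 823.14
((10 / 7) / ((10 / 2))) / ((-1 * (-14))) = 1 / 49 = 0.02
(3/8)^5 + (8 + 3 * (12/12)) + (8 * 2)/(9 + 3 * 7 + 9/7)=82661345/7176192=11.52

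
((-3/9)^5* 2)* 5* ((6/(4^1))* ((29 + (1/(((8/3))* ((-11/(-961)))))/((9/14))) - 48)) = -21095/10692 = -1.97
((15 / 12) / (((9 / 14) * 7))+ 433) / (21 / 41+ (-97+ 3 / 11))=-4.50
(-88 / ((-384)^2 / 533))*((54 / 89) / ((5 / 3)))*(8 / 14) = -52767 / 797440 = -0.07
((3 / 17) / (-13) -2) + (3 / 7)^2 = -19816 / 10829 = -1.83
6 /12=1 /2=0.50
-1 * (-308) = 308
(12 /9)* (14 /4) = 14 /3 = 4.67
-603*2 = -1206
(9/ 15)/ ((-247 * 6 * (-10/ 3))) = 3/ 24700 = 0.00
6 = 6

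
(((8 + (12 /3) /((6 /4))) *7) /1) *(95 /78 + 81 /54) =23744 /117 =202.94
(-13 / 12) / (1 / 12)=-13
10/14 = 5/7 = 0.71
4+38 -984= -942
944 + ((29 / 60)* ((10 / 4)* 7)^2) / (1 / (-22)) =-2312.46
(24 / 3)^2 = 64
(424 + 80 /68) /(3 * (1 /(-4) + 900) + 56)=28912 /187357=0.15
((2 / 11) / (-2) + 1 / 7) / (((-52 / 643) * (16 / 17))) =-10931 / 16016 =-0.68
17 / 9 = 1.89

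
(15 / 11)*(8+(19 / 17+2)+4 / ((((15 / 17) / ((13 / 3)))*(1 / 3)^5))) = 1220103 / 187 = 6524.61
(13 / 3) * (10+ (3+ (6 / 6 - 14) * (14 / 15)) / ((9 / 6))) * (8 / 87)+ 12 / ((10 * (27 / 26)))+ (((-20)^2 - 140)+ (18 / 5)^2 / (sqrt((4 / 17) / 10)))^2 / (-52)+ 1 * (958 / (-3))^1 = -6694838876 / 3817125 - 324 * sqrt(170) / 5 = -2598.78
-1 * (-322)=322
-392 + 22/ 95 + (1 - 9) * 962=-768338/ 95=-8087.77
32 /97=0.33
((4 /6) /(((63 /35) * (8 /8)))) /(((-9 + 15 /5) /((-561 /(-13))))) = -935 /351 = -2.66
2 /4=1 /2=0.50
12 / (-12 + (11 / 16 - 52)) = -192 / 1013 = -0.19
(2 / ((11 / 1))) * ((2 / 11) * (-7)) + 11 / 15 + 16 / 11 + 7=8.96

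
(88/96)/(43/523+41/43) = 247379/279504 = 0.89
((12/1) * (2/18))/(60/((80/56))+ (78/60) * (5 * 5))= 0.02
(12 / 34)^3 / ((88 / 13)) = 351 / 54043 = 0.01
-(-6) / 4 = 1.50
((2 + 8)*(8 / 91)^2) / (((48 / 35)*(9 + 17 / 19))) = 0.01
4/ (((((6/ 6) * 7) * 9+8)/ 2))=8/ 71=0.11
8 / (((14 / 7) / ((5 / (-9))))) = -20 / 9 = -2.22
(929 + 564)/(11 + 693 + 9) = 1493/713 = 2.09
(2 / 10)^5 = 1 / 3125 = 0.00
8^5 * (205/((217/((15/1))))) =100761600/217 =464339.17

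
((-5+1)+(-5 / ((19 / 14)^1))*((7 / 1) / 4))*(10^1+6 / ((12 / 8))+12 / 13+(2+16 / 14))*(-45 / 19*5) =73425150 / 32851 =2235.10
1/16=0.06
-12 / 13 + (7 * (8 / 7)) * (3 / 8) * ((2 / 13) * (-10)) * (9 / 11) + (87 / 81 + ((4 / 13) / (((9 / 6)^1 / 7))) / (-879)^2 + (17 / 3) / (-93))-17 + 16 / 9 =-194290261291 / 10275352659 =-18.91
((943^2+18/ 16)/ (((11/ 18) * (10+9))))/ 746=64026009/ 623656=102.66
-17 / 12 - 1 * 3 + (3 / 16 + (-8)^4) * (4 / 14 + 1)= 1768069 / 336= 5262.11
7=7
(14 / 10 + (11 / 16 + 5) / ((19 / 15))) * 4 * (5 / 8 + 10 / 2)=80577 / 608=132.53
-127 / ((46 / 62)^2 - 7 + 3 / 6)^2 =-469148668 / 130759225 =-3.59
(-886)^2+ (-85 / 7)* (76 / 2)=5491742 / 7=784534.57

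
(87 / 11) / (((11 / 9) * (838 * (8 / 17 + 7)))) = 13311 / 12877546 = 0.00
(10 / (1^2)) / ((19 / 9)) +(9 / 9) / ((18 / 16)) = 962 / 171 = 5.63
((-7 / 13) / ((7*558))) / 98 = -1 / 710892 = -0.00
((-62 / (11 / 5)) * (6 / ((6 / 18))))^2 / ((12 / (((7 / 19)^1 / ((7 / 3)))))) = 7784100 / 2299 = 3385.86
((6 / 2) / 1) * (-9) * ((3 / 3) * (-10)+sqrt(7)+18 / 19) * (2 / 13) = 9288 / 247 -54 * sqrt(7) / 13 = 26.61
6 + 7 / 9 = 61 / 9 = 6.78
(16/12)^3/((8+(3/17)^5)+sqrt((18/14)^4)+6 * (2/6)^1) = 2226335776/10945128429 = 0.20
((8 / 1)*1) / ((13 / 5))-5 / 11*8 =-80 / 143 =-0.56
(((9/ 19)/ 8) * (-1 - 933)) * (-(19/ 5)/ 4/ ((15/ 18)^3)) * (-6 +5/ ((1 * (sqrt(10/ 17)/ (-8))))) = -226962 * sqrt(170)/ 625 - 340443/ 625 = -5279.46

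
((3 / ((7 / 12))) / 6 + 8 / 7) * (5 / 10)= 1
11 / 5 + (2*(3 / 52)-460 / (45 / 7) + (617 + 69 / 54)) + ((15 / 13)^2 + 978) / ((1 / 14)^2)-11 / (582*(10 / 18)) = 284005700981 / 1475370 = 192497.95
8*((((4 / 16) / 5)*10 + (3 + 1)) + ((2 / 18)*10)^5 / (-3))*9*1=5577292 / 19683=283.36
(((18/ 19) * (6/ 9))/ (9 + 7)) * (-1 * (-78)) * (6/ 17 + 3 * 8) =24219/ 323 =74.98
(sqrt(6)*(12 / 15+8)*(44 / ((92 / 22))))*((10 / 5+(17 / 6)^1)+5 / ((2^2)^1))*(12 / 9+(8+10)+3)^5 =262364411542882*sqrt(6) / 83835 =7665759348.07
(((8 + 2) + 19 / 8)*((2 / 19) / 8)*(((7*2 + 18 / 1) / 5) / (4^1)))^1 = 0.26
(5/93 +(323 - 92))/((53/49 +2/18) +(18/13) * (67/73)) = 93.79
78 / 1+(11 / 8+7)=86.38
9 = 9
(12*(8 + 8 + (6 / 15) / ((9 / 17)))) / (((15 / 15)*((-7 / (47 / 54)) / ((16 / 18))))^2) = 106597504 / 43401015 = 2.46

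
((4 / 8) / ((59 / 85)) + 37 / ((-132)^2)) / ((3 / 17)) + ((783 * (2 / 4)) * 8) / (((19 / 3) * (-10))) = -13289392159 / 292984560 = -45.36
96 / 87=32 / 29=1.10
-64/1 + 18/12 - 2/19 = -2379/38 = -62.61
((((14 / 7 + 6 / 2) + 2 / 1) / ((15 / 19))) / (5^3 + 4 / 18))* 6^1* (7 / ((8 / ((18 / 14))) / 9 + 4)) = 729 / 1150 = 0.63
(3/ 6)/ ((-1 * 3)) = -1/ 6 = -0.17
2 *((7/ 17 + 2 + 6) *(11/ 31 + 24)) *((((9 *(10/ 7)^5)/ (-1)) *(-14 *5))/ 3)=647790000000/ 1265327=511954.62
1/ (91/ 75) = 75/ 91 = 0.82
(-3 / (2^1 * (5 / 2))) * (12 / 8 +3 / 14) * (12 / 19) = -432 / 665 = -0.65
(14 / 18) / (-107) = -7 / 963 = -0.01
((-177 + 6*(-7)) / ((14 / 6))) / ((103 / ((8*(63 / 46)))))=-23652 / 2369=-9.98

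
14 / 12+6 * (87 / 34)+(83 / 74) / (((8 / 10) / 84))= 253405 / 1887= 134.29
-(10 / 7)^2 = -100 / 49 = -2.04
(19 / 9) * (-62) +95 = -323 / 9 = -35.89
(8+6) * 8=112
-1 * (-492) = 492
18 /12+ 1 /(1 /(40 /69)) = 287 /138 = 2.08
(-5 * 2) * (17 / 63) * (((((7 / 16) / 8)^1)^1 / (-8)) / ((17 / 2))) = 5 / 2304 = 0.00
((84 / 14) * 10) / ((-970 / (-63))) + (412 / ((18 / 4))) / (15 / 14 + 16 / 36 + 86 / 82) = 50886794 / 1285153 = 39.60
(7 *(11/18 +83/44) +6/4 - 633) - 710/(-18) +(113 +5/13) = -2374199/5148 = -461.19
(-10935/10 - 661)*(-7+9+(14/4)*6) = -80707/2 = -40353.50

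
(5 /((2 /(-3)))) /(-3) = 5 /2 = 2.50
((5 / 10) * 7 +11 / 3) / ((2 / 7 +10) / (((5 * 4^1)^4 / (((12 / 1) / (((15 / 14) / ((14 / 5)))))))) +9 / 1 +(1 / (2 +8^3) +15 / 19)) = 3280765625 / 4483251012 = 0.73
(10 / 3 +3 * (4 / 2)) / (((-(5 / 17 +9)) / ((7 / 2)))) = -833 / 237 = -3.51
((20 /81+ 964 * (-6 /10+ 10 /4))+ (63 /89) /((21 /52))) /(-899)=-2279038 /1117395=-2.04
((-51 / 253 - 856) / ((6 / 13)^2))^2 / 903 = 1340190399349321 / 74908964592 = 17890.92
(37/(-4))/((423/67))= -2479/1692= -1.47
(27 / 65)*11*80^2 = 380160 / 13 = 29243.08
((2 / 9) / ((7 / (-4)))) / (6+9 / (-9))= -8 / 315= -0.03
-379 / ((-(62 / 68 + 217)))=12886 / 7409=1.74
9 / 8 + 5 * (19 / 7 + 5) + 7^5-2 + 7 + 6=944031 / 56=16857.70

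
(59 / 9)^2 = 3481 / 81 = 42.98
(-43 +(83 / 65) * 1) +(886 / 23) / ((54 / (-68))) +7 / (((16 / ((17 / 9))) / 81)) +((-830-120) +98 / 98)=-627946637 / 645840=-972.29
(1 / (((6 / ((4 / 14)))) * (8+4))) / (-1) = -1 / 252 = -0.00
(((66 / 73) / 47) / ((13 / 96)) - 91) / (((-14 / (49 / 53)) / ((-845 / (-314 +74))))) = 21.13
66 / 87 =0.76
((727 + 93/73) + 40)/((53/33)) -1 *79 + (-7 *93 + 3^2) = -242.64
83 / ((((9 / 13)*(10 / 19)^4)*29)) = 140616359 / 2610000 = 53.88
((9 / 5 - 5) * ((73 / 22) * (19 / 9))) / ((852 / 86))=-238564 / 105435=-2.26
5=5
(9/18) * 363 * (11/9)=1331/6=221.83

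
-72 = -72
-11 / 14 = -0.79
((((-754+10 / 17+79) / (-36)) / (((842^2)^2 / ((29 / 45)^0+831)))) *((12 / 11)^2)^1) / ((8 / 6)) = 1788540 / 64619363370617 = 0.00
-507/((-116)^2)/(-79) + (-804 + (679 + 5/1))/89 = -127517757/94609136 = -1.35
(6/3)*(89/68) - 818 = -27723/34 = -815.38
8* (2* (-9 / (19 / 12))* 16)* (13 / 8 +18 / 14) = -563328 / 133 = -4235.55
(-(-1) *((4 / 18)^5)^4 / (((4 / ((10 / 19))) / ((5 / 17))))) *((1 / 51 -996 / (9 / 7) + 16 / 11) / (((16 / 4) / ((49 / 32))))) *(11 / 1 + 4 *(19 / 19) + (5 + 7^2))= -16686033817600 / 244778383797499185503067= -0.00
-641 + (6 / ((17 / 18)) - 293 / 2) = -26559 / 34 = -781.15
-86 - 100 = -186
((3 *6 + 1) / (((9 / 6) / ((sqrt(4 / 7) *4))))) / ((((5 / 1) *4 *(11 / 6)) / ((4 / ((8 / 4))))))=304 *sqrt(7) / 385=2.09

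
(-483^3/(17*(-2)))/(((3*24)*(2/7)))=87638901/544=161100.92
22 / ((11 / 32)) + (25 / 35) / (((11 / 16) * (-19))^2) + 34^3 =12037436536 / 305767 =39368.00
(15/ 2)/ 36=0.21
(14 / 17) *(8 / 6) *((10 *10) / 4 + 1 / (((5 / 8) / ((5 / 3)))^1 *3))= 13048 / 459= 28.43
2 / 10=1 / 5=0.20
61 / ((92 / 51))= 3111 / 92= 33.82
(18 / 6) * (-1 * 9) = -27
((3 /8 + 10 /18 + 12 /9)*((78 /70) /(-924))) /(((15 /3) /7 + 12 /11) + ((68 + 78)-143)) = -2119 /3729600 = -0.00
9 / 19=0.47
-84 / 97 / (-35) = 12 / 485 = 0.02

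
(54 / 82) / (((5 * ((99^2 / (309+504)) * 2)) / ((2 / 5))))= 271 / 124025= 0.00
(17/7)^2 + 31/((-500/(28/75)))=2698742/459375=5.87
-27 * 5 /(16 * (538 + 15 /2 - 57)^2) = -0.00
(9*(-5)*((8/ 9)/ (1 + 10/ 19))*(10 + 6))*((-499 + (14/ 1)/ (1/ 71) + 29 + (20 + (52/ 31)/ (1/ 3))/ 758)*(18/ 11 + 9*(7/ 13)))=-1424419.57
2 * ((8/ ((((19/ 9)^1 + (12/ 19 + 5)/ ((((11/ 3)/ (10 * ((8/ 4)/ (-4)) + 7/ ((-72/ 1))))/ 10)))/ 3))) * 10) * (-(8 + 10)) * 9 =585066240/ 573151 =1020.79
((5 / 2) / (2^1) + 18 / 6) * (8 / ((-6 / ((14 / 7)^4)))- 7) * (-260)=93925 / 3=31308.33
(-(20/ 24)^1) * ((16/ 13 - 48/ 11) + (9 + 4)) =-7055/ 858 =-8.22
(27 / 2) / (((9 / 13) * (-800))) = -39 / 1600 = -0.02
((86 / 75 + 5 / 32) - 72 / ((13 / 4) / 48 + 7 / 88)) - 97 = -436381903 / 746400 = -584.65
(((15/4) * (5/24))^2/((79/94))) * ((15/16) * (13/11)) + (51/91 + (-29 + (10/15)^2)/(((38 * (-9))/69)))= 2368274208623/332329181184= 7.13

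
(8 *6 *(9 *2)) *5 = 4320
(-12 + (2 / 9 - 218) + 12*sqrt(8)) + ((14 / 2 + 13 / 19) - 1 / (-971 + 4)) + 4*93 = 183.85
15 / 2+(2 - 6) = 7 / 2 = 3.50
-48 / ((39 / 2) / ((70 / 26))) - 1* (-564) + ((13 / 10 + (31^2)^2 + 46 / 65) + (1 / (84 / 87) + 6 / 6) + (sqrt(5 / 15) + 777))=sqrt(3) / 3 + 21882173787 / 23660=924859.99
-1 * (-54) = 54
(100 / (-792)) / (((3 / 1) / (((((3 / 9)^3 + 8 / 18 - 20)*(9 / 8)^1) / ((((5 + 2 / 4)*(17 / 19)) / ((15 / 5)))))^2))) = -8673025 / 1149984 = -7.54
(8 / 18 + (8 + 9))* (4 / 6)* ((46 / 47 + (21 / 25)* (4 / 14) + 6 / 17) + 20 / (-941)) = 9150667756 / 507504825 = 18.03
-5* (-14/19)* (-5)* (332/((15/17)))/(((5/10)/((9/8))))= -15595.26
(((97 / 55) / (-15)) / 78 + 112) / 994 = 7207103 / 63963900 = 0.11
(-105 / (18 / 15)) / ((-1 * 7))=25 / 2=12.50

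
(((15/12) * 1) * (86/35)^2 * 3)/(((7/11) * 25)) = 61017/42875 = 1.42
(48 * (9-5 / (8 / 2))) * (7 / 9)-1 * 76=640 / 3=213.33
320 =320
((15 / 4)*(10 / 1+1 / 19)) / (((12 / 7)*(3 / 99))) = 220605 / 304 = 725.67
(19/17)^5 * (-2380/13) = -346653860/1085773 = -319.27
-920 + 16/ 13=-11944/ 13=-918.77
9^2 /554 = 81 /554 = 0.15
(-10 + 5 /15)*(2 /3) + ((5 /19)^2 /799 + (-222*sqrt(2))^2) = 255860968931 /2595951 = 98561.56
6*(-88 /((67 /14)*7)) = -1056 /67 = -15.76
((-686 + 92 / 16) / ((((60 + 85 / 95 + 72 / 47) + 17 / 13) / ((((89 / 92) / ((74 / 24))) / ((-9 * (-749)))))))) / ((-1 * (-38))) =-49321753 / 3772851367264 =-0.00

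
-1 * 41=-41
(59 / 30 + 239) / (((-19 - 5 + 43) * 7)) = 7229 / 3990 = 1.81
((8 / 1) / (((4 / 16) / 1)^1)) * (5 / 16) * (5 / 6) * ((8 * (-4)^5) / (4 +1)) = -40960 / 3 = -13653.33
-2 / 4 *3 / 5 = -3 / 10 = -0.30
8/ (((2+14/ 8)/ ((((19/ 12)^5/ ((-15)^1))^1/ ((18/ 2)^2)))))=-2476099/ 141717600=-0.02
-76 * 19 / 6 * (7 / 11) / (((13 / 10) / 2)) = -101080 / 429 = -235.62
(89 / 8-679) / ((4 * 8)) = -20.87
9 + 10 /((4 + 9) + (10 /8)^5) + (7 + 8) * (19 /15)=28.62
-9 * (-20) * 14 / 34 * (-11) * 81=-1122660 / 17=-66038.82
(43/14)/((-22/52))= -559/77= -7.26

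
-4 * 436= -1744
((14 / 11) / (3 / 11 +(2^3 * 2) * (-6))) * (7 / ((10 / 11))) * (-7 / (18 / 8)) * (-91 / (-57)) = 105644 / 207765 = 0.51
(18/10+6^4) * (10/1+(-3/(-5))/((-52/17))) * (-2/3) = -5513487/650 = -8482.29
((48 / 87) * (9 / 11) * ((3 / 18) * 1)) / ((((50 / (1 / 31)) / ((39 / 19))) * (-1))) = -468 / 4697275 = -0.00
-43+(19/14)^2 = -8067/196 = -41.16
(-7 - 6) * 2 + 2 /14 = -25.86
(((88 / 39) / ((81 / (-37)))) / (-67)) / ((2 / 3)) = 1628 / 70551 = 0.02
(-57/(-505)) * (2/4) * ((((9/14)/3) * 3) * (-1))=-513/14140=-0.04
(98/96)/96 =0.01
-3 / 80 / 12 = -1 / 320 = -0.00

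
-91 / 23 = -3.96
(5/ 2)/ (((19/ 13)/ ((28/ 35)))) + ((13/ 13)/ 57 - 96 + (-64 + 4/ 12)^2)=3958.83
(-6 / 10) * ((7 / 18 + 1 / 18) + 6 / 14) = -11 / 21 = -0.52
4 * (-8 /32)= -1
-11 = -11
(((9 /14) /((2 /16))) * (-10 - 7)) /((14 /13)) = -3978 /49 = -81.18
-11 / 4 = -2.75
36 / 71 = 0.51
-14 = -14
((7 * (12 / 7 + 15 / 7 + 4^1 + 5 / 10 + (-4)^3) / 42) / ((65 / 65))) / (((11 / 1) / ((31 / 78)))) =-0.34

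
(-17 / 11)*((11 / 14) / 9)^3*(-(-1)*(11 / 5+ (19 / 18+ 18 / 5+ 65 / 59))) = -86914421 / 10621996560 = -0.01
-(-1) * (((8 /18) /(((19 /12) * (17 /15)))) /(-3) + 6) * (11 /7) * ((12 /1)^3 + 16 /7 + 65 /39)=2294064454 /142443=16105.14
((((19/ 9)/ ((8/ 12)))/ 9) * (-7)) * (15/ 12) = -665/ 216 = -3.08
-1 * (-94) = 94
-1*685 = -685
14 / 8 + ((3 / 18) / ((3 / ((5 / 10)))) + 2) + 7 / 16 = 607 / 144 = 4.22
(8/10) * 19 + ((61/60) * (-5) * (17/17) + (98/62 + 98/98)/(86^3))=1496083819/147883020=10.12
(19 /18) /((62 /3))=19 /372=0.05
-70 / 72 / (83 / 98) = -1715 / 1494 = -1.15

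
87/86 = 1.01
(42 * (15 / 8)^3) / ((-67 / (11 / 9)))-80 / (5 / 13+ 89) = -59248165 / 9965312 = -5.95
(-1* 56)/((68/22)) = -308/17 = -18.12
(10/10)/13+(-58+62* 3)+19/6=10237/78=131.24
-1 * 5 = -5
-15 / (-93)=5 / 31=0.16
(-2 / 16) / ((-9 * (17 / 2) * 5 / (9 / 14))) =1 / 4760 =0.00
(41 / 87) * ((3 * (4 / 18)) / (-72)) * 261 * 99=-451 / 4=-112.75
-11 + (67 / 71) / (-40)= -31307 / 2840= -11.02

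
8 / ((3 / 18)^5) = 62208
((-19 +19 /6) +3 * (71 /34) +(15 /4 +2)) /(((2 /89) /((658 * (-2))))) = 22809899 /102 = 223626.46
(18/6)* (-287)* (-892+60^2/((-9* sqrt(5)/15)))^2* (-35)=64513008000* sqrt(5)+240949334640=385204805960.99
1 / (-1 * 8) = -1 / 8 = -0.12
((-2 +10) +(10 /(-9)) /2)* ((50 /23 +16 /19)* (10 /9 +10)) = 8830600 /35397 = 249.47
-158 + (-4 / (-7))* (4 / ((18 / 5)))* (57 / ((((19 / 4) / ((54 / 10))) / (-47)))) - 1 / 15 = -219637 / 105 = -2091.78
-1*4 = -4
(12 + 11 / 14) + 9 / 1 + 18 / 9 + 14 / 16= 1381 / 56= 24.66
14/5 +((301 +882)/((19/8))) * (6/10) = 28658/95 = 301.66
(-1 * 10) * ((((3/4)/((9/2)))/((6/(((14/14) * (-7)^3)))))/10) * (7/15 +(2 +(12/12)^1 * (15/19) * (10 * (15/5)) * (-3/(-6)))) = 699377/5130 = 136.33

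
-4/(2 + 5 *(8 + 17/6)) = -0.07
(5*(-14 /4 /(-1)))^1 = 35 /2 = 17.50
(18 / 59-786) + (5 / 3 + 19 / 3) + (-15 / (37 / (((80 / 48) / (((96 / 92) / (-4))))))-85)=-11265653 / 13098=-860.10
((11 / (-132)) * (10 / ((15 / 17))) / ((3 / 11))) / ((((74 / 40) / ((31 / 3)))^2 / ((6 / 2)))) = -35941400 / 110889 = -324.12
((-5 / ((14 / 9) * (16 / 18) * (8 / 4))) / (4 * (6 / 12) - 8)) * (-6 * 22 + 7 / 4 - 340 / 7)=-675945 / 12544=-53.89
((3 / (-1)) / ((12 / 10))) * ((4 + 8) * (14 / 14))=-30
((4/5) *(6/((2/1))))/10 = 6/25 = 0.24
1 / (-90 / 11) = -11 / 90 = -0.12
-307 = -307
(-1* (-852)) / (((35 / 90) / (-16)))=-245376 / 7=-35053.71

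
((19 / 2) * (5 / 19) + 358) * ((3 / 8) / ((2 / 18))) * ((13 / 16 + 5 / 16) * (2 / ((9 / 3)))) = 58401 / 64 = 912.52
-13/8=-1.62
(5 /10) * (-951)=-951 /2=-475.50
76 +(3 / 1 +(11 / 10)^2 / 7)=55421 / 700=79.17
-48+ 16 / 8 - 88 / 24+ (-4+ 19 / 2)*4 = -27.67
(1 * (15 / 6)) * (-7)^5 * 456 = -19159980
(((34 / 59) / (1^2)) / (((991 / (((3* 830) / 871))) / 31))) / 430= 262446 / 2189839457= 0.00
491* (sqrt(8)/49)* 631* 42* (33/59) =122689116* sqrt(2)/413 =420117.70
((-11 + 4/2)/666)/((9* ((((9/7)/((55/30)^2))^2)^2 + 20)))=-514675673281/6862819261846536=-0.00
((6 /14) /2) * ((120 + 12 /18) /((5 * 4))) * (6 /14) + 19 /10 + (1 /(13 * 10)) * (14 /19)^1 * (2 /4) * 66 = 639311 /242060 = 2.64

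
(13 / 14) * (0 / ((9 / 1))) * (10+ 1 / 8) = 0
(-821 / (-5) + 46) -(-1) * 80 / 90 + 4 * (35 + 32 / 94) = 352.45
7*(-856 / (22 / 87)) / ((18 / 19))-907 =-855329 / 33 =-25919.06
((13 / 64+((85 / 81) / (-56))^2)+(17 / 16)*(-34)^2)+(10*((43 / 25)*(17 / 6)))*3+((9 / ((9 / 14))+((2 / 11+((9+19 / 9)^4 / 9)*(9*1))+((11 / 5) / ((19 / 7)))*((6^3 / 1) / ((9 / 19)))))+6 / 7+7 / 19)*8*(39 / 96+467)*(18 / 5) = 11307233218781738299 / 53752960800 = 210355542.29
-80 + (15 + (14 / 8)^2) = -991 / 16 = -61.94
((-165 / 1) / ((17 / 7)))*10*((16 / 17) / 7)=-26400 / 289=-91.35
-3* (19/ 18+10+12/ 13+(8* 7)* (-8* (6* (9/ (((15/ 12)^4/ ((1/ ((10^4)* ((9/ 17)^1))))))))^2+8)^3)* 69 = -548429186683255361912082182076631218142229/ 92370555648813024163246154785156250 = -5937272.79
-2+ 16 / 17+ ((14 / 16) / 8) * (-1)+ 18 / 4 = 3625 / 1088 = 3.33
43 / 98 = 0.44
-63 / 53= -1.19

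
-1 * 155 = -155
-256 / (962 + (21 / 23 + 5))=-2944 / 11131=-0.26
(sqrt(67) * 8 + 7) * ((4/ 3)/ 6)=14/ 9 + 16 * sqrt(67)/ 9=16.11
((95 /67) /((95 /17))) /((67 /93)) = 1581 /4489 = 0.35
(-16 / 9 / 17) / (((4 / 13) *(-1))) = 52 / 153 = 0.34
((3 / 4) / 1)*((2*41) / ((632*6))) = 41 / 2528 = 0.02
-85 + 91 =6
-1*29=-29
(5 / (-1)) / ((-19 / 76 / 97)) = 1940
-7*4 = -28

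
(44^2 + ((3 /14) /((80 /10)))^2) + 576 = 2512.00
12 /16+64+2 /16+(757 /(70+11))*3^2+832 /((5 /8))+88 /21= 3740629 /2520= 1484.38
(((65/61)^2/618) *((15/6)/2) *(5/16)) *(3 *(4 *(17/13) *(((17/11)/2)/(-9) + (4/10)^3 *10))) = 15155075/2428354368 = 0.01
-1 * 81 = -81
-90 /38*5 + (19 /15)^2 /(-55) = -11.87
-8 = -8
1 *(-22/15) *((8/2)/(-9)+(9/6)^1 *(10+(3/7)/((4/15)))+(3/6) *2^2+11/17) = -1848517/64260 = -28.77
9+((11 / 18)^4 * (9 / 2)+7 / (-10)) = 1041317 / 116640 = 8.93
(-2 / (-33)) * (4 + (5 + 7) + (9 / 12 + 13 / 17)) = 397 / 374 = 1.06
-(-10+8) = 2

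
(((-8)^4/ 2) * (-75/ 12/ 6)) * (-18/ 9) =12800/ 3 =4266.67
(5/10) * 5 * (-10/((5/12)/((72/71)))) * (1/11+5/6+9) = -603.84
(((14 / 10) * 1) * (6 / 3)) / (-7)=-2 / 5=-0.40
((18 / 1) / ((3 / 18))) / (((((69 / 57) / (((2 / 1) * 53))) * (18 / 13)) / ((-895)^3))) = -112621984273500 / 23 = -4896608011891.30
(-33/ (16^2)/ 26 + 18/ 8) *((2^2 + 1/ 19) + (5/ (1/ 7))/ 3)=35.29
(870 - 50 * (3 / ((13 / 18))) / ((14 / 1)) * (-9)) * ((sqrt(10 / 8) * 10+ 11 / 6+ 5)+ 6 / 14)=4642100 / 637+ 456600 * sqrt(5) / 91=18507.10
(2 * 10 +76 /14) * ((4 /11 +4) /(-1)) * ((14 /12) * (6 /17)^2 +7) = -2520480 /3179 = -792.85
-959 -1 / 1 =-960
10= 10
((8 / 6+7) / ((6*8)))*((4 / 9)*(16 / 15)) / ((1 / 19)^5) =49521980 / 243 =203794.16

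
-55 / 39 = -1.41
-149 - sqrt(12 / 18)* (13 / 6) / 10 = -149 - 13* sqrt(6) / 180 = -149.18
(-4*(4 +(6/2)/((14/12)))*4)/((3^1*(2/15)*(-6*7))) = 920/147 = 6.26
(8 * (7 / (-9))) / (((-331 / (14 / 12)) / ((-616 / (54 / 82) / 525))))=-707168 / 18097425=-0.04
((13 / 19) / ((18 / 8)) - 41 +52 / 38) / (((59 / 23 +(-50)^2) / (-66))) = 3402850 / 3280863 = 1.04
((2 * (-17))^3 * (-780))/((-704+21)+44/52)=-33211880/739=-44941.65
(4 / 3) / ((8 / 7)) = 7 / 6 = 1.17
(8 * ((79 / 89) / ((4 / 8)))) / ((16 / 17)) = 1343 / 89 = 15.09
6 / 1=6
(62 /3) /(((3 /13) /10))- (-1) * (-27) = 7817 /9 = 868.56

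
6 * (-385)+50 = -2260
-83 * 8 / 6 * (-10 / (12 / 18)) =1660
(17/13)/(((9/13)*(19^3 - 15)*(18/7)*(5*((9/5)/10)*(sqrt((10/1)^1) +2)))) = -595/14967828 +595*sqrt(10)/29935656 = 0.00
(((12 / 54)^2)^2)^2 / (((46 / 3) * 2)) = 0.00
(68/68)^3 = 1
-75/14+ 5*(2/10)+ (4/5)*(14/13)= -3181/910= -3.50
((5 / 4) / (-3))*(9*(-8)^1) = 30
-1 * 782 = -782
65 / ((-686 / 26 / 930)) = -785850 / 343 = -2291.11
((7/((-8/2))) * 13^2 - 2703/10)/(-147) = 11321/2940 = 3.85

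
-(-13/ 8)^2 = -2.64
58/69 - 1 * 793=-54659/69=-792.16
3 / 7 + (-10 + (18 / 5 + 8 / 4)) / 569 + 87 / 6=594297 / 39830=14.92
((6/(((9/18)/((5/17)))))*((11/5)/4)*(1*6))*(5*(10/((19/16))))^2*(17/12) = 10560000/361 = 29252.08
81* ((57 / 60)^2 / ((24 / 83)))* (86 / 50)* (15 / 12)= 34787043 / 64000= 543.55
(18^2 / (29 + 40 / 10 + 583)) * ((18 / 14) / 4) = 729 / 4312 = 0.17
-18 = -18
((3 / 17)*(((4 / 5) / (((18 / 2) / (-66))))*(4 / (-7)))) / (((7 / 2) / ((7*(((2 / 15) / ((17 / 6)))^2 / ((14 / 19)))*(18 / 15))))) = 642048 / 150460625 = 0.00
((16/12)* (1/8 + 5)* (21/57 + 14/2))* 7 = 20090/57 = 352.46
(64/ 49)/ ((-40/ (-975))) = 1560/ 49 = 31.84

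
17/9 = 1.89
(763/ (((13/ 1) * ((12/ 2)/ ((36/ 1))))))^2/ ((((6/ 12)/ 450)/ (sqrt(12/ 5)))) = 7544910240 * sqrt(15)/ 169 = 172907169.87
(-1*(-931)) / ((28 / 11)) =1463 / 4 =365.75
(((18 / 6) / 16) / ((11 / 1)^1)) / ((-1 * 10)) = -3 / 1760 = -0.00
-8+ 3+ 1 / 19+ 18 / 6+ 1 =-18 / 19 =-0.95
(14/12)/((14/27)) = 9/4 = 2.25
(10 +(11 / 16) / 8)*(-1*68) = -21947 / 32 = -685.84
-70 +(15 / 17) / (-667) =-793745 / 11339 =-70.00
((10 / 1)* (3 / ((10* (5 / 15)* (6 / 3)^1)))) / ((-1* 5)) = -9 / 10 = -0.90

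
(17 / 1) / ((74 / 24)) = 204 / 37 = 5.51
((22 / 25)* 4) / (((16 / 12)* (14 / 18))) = 594 / 175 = 3.39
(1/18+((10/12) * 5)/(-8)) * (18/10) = -67/80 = -0.84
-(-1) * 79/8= 79/8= 9.88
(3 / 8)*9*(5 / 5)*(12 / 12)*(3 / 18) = 0.56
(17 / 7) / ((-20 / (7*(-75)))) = 255 / 4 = 63.75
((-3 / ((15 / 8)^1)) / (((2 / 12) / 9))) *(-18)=7776 / 5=1555.20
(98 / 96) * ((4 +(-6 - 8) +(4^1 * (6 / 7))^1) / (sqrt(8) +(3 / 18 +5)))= -4991 / 2692 +483 * sqrt(2) / 673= -0.84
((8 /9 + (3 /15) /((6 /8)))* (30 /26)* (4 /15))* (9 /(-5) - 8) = -784 /225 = -3.48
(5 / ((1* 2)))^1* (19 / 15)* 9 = 57 / 2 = 28.50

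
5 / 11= 0.45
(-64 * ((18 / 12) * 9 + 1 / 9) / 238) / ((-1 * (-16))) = -35 / 153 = -0.23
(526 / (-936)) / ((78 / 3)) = -263 / 12168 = -0.02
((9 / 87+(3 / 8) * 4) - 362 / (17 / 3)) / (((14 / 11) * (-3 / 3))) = 675477 / 13804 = 48.93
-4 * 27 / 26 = -54 / 13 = -4.15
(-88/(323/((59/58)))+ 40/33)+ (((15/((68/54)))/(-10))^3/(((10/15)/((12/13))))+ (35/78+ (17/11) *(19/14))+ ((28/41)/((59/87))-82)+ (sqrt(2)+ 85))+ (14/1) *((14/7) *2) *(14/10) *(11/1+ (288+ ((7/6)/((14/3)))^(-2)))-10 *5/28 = sqrt(2)+ 470989625042424261/19068898276064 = 24700.78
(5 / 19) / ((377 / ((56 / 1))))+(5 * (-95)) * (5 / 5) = -3402145 / 7163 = -474.96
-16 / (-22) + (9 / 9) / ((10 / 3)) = 113 / 110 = 1.03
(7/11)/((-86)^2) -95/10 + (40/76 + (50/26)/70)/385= -9352689791/984651668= -9.50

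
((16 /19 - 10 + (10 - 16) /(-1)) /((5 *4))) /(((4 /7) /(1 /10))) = -21 /760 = -0.03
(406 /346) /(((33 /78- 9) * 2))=-0.07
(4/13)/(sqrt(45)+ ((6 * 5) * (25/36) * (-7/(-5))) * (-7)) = -5880/3897413- 432 * sqrt(5)/19487065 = -0.00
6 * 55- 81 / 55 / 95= 1724169 / 5225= 329.98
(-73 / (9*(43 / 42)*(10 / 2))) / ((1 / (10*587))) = -1199828 / 129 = -9300.99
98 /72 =49 /36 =1.36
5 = 5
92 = 92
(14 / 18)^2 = 49 / 81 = 0.60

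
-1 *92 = -92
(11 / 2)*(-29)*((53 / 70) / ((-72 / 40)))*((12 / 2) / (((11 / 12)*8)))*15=23055 / 28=823.39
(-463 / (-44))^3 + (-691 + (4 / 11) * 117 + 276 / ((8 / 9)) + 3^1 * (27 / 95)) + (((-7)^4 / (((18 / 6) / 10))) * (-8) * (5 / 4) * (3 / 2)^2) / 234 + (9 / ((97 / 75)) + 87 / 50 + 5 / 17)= 67.50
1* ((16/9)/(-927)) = -16/8343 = -0.00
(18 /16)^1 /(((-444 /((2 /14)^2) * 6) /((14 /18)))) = -1 /149184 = -0.00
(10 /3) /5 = 0.67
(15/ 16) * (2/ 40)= 3/ 64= 0.05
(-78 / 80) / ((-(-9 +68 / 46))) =-897 / 6920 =-0.13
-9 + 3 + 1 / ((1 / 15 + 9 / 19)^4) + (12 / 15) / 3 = 50591924959 / 8436729840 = 6.00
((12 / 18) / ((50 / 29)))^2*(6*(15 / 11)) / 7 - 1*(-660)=6354182 / 9625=660.17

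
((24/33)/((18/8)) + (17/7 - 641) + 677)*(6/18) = 26855/2079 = 12.92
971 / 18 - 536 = -8677 / 18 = -482.06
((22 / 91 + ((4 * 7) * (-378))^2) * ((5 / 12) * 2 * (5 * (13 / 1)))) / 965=25484790295 / 4053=6287883.12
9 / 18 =1 / 2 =0.50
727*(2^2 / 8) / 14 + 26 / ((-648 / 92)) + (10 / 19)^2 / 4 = 18292615 / 818748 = 22.34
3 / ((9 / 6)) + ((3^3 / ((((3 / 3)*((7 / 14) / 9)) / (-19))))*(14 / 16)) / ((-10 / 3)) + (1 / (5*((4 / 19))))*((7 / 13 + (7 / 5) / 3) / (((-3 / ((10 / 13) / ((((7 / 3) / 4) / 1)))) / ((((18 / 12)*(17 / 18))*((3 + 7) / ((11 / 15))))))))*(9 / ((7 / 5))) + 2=176664503 / 74360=2375.80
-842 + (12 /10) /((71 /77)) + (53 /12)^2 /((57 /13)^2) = -139462161533 /166088880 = -839.68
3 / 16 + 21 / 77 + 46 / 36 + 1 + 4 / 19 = 88739 / 30096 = 2.95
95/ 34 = 2.79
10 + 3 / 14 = 143 / 14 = 10.21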